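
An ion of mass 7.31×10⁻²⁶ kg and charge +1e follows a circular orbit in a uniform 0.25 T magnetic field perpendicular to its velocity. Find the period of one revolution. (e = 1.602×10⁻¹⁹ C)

T ≈ 1.1×10⁻⁵ s

The cyclotron period depends only on m, q, B: T = 2πm/(|q|B).
T = 2π(7.31×10⁻²⁶)/((1.602×10⁻¹⁹)(0.25)) ≈ 1.1×10⁻⁵ s.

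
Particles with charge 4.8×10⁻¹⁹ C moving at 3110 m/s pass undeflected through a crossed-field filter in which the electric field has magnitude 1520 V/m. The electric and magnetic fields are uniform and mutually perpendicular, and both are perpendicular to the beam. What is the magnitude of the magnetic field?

Balance of forces in the selector: qE = qvB ⇒ B = E/v.
B = 1520/3110 = 0.489 T.

B = 0.489 T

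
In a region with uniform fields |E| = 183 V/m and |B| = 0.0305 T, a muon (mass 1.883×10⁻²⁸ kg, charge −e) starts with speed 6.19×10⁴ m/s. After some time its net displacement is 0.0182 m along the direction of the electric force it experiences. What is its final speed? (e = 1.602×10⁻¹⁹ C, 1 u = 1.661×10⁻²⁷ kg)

B does no work; ΔKE = |q|E d.
½mv_f² = ½mv₀² + |q|Ed = ½(1.883×10⁻²⁸)(6.19×10⁴)² + (1.602×10⁻¹⁹)(183)(0.0182) ≈ 3.607×10⁻¹⁹ J + 5.336×10⁻¹⁹ J ≈ 8.943×10⁻¹⁹ J.
v_f = √(2·8.943×10⁻¹⁹/1.883×10⁻²⁸) ≈ 9.75×10⁴ m/s.

v_f ≈ 9.75×10⁴ m/s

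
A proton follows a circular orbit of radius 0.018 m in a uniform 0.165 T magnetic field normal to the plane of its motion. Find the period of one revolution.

T ≈ 3.98×10⁻⁷ s

The cyclotron period depends only on m, q, B: T = 2πm/(|q|B).
T = 2π(1.673×10⁻²⁷)/((1.602×10⁻¹⁹)(0.165)) ≈ 3.98×10⁻⁷ s.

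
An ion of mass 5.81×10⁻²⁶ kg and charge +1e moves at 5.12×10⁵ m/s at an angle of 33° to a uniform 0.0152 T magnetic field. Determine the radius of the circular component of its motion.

r ≈ 6.65 m

v⊥ = v sinθ = 5.12×10⁵·sin33° ≈ 2.789×10⁵ m/s.
r = m v⊥/(|q|B) = (5.81×10⁻²⁶)(2.789×10⁵)/((1.602×10⁻¹⁹)(0.0152)) ≈ 6.65 m.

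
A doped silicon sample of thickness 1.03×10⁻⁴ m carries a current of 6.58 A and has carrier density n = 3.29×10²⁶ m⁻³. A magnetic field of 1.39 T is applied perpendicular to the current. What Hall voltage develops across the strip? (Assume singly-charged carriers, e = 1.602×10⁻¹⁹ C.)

V_H ≈ 1.68×10⁻³ V

V_H = IB/(n e t).
V_H = (6.58)(1.39)/((3.29×10²⁶)(1.602×10⁻¹⁹)(1.03×10⁻⁴)) ≈ 1.68×10⁻³ V.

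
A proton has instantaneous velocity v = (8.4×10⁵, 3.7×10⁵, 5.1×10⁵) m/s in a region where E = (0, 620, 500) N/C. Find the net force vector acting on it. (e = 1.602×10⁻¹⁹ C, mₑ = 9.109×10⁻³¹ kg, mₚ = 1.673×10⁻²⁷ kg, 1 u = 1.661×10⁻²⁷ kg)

F ≈ (0, 9.93×10⁻¹⁷, 8.01×10⁻¹⁷) N

Only an electric field acts, so F = qE = (1.602×10⁻¹⁹ C)·(0, 620, 500) = (0, 9.93×10⁻¹⁷, 8.01×10⁻¹⁷) N.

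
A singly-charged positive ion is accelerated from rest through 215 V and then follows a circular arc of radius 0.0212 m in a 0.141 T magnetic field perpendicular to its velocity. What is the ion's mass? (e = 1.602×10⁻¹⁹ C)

Combine |q|V = ½mv² and r = mv/(|q|B): eliminate v to get m = qB²r²/(2V).
m = (1.602×10⁻¹⁹)(0.141)²(0.0212)²/(2·215) ≈ 3.33×10⁻²⁷ kg.

m ≈ 3.33×10⁻²⁷ kg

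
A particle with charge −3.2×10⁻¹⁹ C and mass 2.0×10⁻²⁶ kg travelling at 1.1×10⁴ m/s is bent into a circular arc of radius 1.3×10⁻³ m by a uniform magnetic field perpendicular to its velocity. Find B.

From |q|vB = mv²/r, B = mv/(|q|r).
B = (2.0×10⁻²⁶)(1.1×10⁴)/((3.2×10⁻¹⁹)(1.3×10⁻³)) ≈ 0.53 T.

B ≈ 0.53 T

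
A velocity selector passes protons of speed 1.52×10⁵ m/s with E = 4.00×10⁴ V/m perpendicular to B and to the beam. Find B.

Balance of forces in the selector: qE = qvB ⇒ B = E/v.
B = 4.00×10⁴/1.52×10⁵ = 0.263 T.

B = 0.263 T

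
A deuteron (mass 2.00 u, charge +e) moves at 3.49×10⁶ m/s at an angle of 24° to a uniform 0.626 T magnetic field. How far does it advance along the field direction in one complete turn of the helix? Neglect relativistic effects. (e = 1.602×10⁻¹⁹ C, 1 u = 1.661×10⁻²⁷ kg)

p ≈ 0.664 m

v∥ = v cosθ = 3.49×10⁶·cos24° ≈ 3.188×10⁶ m/s.
T = 2πm/(|q|B) = 2π(3.322×10⁻²⁷)/((1.602×10⁻¹⁹)(0.626)) ≈ 2.081×10⁻⁷ s.
pitch = v∥ T = (3.188×10⁶)(2.081×10⁻⁷) ≈ 0.664 m.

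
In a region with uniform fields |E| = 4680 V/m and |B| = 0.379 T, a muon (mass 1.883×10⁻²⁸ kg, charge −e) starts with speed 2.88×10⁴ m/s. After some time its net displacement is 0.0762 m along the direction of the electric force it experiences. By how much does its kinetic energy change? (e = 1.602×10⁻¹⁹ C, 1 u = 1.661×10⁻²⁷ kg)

The magnetic force is always ⟂ v and does no work; only the electric force changes KE.
ΔKE = F_E · d = |q|E d = (1.602×10⁻¹⁹)(4680)(0.0762) ≈ 5.71×10⁻¹⁷ J.

ΔKE ≈ 5.71×10⁻¹⁷ J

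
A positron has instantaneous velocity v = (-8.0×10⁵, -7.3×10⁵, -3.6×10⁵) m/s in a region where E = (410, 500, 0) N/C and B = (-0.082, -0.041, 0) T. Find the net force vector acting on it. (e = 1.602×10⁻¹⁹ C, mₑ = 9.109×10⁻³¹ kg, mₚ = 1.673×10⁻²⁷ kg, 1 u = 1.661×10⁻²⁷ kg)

v×B = (-1.48×10⁴, 2.95×10⁴, -2.71×10⁴) N/C.
E + v×B = (-1.44×10⁴, 3.00×10⁴, -2.71×10⁴) N/C.
F = q(E + v×B) = (1.602×10⁻¹⁹ C)·(-1.44×10⁴, 3.00×10⁴, -2.71×10⁴) = (-2.30×10⁻¹⁵, 4.81×10⁻¹⁵, -4.34×10⁻¹⁵) N.

F ≈ (-2.30×10⁻¹⁵, 4.81×10⁻¹⁵, -4.34×10⁻¹⁵) N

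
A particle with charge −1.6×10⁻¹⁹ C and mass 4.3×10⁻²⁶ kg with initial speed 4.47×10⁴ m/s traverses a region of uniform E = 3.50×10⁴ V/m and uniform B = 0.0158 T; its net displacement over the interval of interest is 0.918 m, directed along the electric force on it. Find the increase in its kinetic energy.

ΔKE ≈ 5.14×10⁻¹⁵ J

The magnetic force is always ⟂ v and does no work; only the electric force changes KE.
ΔKE = F_E · d = |q|E d = (1.6×10⁻¹⁹)(3.50×10⁴)(0.918) ≈ 5.14×10⁻¹⁵ J.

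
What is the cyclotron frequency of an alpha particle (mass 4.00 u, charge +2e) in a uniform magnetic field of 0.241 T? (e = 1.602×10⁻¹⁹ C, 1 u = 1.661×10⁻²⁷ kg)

f = |q|B/(2πm).
f = (3.204×10⁻¹⁹)(0.241)/(2π·6.644×10⁻²⁷) ≈ 1.85×10⁶ Hz.

f ≈ 1.85×10⁶ Hz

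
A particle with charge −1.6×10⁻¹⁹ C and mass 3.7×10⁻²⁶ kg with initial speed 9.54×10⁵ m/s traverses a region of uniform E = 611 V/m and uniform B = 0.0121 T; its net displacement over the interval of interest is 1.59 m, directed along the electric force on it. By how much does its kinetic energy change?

The magnetic force is always ⟂ v and does no work; only the electric force changes KE.
ΔKE = F_E · d = |q|E d = (1.6×10⁻¹⁹)(611)(1.59) ≈ 1.55×10⁻¹⁶ J.

ΔKE ≈ 1.55×10⁻¹⁶ J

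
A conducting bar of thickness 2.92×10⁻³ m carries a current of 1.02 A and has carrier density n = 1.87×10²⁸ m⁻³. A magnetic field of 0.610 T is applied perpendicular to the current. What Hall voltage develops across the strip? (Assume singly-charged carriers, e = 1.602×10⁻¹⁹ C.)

V_H = IB/(n e t).
V_H = (1.02)(0.610)/((1.87×10²⁸)(1.602×10⁻¹⁹)(2.92×10⁻³)) ≈ 7.11×10⁻⁸ V.

V_H ≈ 7.11×10⁻⁸ V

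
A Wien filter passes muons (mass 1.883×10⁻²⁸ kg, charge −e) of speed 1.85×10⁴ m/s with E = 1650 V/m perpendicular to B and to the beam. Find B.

B = 0.0892 T

Balance of forces in the selector: qE = qvB ⇒ B = E/v.
B = 1650/1.85×10⁴ = 0.0892 T.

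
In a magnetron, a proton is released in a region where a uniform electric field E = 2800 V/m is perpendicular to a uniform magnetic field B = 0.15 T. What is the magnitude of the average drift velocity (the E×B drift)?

v_d ≈ 1.9×10⁴ m/s

The steady drift has the magnetic force balancing the electric force, so v_d = E/B.
v_d = 2800/0.15 = 1.9×10⁴ m/s.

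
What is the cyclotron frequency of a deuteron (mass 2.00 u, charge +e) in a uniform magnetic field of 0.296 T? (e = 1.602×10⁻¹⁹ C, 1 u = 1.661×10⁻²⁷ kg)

f ≈ 2.27×10⁶ Hz

f = |q|B/(2πm).
f = (1.602×10⁻¹⁹)(0.296)/(2π·3.322×10⁻²⁷) ≈ 2.27×10⁶ Hz.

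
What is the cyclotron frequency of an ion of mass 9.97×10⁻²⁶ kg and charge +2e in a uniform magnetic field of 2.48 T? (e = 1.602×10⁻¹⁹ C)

f = |q|B/(2πm).
f = (3.204×10⁻¹⁹)(2.48)/(2π·9.97×10⁻²⁶) ≈ 1.27×10⁶ Hz.

f ≈ 1.27×10⁶ Hz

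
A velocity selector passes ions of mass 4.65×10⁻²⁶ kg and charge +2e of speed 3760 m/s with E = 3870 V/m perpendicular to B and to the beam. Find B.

B = 1.03 T

Balance of forces in the selector: qE = qvB ⇒ B = E/v.
B = 3870/3760 = 1.03 T.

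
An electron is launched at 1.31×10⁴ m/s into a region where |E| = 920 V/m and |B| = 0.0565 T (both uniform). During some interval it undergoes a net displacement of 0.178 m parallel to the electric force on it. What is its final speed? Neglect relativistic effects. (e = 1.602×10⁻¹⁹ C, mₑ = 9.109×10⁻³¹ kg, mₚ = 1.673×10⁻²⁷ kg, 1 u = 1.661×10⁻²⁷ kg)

v_f ≈ 7.59×10⁶ m/s

B does no work; ΔKE = |q|E d.
½mv_f² = ½mv₀² + |q|Ed = ½(9.109×10⁻³¹)(1.31×10⁴)² + (1.602×10⁻¹⁹)(920)(0.178) ≈ 7.816×10⁻²³ J + 2.623×10⁻¹⁷ J ≈ 2.623×10⁻¹⁷ J.
v_f = √(2·2.623×10⁻¹⁷/9.109×10⁻³¹) ≈ 7.59×10⁶ m/s.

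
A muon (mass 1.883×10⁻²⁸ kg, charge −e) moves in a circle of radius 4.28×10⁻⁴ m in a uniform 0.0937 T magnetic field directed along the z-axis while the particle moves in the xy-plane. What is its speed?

From |q|vB = mv²/r, v = |q|Br/m.
v = (1.602×10⁻¹⁹)(0.0937)(4.28×10⁻⁴)/1.883×10⁻²⁸ ≈ 3.41×10⁴ m/s.

v ≈ 3.41×10⁴ m/s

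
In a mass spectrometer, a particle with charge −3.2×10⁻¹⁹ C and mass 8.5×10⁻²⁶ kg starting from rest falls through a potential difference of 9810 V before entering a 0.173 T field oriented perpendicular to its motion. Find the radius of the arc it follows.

Acceleration: |q|V = ½mv² ⇒ v = √(2|q|V/m) = √(2·3.2×10⁻¹⁹·9810/8.5×10⁻²⁶) ≈ 2.718×10⁵ m/s.
In the field: r = mv/(|q|B) = (8.5×10⁻²⁶)(2.718×10⁵)/((3.2×10⁻¹⁹)(0.173)) ≈ 0.417 m.

r ≈ 0.417 m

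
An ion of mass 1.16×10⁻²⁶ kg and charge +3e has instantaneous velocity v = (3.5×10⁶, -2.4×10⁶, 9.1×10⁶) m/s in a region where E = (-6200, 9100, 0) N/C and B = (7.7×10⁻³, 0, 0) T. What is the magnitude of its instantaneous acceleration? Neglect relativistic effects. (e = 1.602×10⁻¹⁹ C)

|a| ≈ 3.38×10¹² m/s²

v×B = (0, 7.01×10⁴, 1.85×10⁴) N/C.
E + v×B = (-6200, 7.92×10⁴, 1.85×10⁴) N/C.
F = q(E + v×B) = (4.806×10⁻¹⁹ C)·(-6200, 7.92×10⁴, 1.85×10⁴) = (-2.98×10⁻¹⁵, 3.80×10⁻¹⁴, 8.88×10⁻¹⁵) N.
|a| = |F|/m = 3.919×10⁻¹⁴/1.16×10⁻²⁶ ≈ 3.38×10¹² m/s².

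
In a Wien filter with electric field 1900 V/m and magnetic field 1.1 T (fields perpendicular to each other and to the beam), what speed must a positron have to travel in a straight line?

v = 1700 m/s

Zero net Lorentz force requires |qE| = |q v×B|, i.e. E = vB.
v = E/B = 1900/1.1 = 1700 m/s.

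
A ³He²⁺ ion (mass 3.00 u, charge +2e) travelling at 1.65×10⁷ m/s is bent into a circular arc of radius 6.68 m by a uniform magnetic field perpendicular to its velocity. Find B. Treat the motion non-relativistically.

B ≈ 0.0384 T

From |q|vB = mv²/r, B = mv/(|q|r).
B = (4.983×10⁻²⁷)(1.65×10⁷)/((3.204×10⁻¹⁹)(6.68)) ≈ 0.0384 T.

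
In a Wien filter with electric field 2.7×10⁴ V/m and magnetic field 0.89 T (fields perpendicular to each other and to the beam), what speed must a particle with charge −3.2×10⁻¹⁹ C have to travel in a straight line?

Straight-line motion ⇒ electric and magnetic forces cancel, so E = vB.
v = E/B = 2.7×10⁴/0.89 = 3.0×10⁴ m/s.
The result is independent of the particle's charge and mass.

v = 3.0×10⁴ m/s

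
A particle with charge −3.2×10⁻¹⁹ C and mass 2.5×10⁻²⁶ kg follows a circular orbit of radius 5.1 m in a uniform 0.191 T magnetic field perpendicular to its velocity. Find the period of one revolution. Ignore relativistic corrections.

T ≈ 2.57×10⁻⁶ s

The cyclotron period depends only on m, q, B: T = 2πm/(|q|B).
T = 2π(2.5×10⁻²⁶)/((3.2×10⁻¹⁹)(0.191)) ≈ 2.57×10⁻⁶ s.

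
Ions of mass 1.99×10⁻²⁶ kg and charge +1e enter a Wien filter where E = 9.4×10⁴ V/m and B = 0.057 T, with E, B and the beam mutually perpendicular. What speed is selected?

For undeflected motion the electric and magnetic forces balance: qE = qvB.
v = E/B = 9.4×10⁴/0.057 = 1.6×10⁶ m/s.

v = 1.6×10⁶ m/s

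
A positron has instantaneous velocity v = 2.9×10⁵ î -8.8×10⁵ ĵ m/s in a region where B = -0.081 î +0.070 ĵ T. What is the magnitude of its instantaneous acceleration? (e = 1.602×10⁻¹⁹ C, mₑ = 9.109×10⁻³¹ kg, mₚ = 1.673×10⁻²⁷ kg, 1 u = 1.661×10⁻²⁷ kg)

|a| ≈ 8.97×10¹⁵ m/s²

v×B = (0, 0, -5.10×10⁴) N/C.
F = q v×B = (1.602×10⁻¹⁹ C)·(0, 0, -5.10×10⁴) = (0, 0, -8.17×10⁻¹⁵) N.
|a| = |F|/m = 8.167×10⁻¹⁵/9.109×10⁻³¹ ≈ 8.97×10¹⁵ m/s².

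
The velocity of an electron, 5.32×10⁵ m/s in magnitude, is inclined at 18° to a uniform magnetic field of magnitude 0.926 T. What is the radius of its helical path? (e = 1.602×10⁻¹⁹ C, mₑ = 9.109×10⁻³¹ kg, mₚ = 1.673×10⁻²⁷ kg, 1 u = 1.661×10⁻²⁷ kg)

v⊥ = v sinθ = 5.32×10⁵·sin18° ≈ 1.644×10⁵ m/s.
r = m v⊥/(|q|B) = (9.109×10⁻³¹)(1.644×10⁵)/((1.602×10⁻¹⁹)(0.926)) ≈ 1.01×10⁻⁶ m.

r ≈ 1.01×10⁻⁶ m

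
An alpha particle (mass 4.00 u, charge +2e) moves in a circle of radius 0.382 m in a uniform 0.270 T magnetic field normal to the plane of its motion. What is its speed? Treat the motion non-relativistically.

v ≈ 4.97×10⁶ m/s

From |q|vB = mv²/r, v = |q|Br/m.
v = (3.204×10⁻¹⁹)(0.270)(0.382)/6.644×10⁻²⁷ ≈ 4.97×10⁶ m/s.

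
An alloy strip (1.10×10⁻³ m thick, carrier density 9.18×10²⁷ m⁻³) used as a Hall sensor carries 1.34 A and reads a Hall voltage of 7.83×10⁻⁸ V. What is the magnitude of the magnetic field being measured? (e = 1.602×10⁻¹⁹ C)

B ≈ 0.0945 T

From V_H = IB/(n e t), B = V_H n e t / I.
B = (7.83×10⁻⁸)(9.18×10²⁷)(1.602×10⁻¹⁹)(1.10×10⁻³)/1.34 ≈ 0.0945 T.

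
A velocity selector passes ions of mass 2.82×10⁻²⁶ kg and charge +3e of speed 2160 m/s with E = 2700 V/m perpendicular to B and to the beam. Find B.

Balance of forces in the selector: qE = qvB ⇒ B = E/v.
B = 2700/2160 = 1.25 T.

B = 1.25 T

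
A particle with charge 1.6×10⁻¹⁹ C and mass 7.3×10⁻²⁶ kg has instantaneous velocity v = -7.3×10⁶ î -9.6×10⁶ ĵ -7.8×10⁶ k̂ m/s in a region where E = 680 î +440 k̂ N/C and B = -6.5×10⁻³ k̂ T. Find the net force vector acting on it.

v×B = (6.24×10⁴, -4.74×10⁴, 0) N/C.
E + v×B = (6.31×10⁴, -4.74×10⁴, 440) N/C.
F = q(E + v×B) = (1.6×10⁻¹⁹ C)·(6.31×10⁴, -4.74×10⁴, 440) = (1.01×10⁻¹⁴, -7.59×10⁻¹⁵, 7.04×10⁻¹⁷) N.

F ≈ (1.01×10⁻¹⁴, -7.59×10⁻¹⁵, 7.04×10⁻¹⁷) N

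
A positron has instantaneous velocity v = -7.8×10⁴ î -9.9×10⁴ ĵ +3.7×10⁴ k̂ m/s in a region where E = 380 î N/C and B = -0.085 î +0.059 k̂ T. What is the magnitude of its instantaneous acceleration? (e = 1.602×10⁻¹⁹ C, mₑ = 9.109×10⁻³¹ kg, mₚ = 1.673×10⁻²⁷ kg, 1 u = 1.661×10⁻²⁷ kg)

|a| ≈ 1.78×10¹⁵ m/s²

v×B = (-5840, 1460, -8420) N/C.
E + v×B = (-5460, 1460, -8420) N/C.
F = q(E + v×B) = (1.602×10⁻¹⁹ C)·(-5460, 1460, -8420) = (-8.75×10⁻¹⁶, 2.33×10⁻¹⁶, -1.35×10⁻¹⁵) N.
|a| = |F|/m = 1.624×10⁻¹⁵/9.109×10⁻³¹ ≈ 1.78×10¹⁵ m/s².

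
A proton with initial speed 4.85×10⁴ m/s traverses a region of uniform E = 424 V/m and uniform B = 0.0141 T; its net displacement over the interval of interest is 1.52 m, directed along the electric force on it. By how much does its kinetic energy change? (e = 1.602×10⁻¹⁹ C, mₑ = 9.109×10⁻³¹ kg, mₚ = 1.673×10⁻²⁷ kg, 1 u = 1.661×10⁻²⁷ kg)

ΔKE ≈ 1.03×10⁻¹⁶ J

The magnetic force is always ⟂ v and does no work; only the electric force changes KE.
ΔKE = F_E · d = |q|E d = (1.602×10⁻¹⁹)(424)(1.52) ≈ 1.03×10⁻¹⁶ J.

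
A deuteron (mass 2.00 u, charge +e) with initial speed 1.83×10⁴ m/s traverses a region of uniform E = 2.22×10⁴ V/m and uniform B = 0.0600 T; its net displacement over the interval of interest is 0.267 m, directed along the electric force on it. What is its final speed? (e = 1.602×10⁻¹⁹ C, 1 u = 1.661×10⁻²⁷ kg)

v_f ≈ 7.56×10⁵ m/s

B does no work; ΔKE = |q|E d.
½mv_f² = ½mv₀² + |q|Ed = ½(3.322×10⁻²⁷)(1.83×10⁴)² + (1.602×10⁻¹⁹)(2.22×10⁴)(0.267) ≈ 5.563×10⁻¹⁹ J + 9.496×10⁻¹⁶ J ≈ 9.501×10⁻¹⁶ J.
v_f = √(2·9.501×10⁻¹⁶/3.322×10⁻²⁷) ≈ 7.56×10⁵ m/s.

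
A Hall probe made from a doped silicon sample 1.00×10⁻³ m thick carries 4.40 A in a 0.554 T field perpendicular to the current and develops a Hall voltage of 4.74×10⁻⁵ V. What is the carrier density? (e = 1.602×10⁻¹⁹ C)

n ≈ 3.21×10²⁶ m⁻³

From V_H = IB/(n e t), n = IB/(V_H e t).
n = (4.40)(0.554)/((4.74×10⁻⁵)(1.602×10⁻¹⁹)(1.00×10⁻³)) ≈ 3.21×10²⁶ m⁻³.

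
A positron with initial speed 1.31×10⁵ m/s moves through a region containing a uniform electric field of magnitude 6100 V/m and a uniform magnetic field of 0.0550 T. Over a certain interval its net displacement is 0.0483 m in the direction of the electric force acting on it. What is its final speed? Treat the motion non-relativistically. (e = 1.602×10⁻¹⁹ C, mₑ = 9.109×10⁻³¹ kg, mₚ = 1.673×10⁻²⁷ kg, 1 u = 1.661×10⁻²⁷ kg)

v_f ≈ 1.02×10⁷ m/s

B does no work; ΔKE = |q|E d.
½mv_f² = ½mv₀² + |q|Ed = ½(9.109×10⁻³¹)(1.31×10⁵)² + (1.602×10⁻¹⁹)(6100)(0.0483) ≈ 7.816×10⁻²¹ J + 4.720×10⁻¹⁷ J ≈ 4.721×10⁻¹⁷ J.
v_f = √(2·4.721×10⁻¹⁷/9.109×10⁻³¹) ≈ 1.02×10⁷ m/s.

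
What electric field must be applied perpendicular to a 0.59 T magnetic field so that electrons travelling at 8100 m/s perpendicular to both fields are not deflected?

E = 4800 V/m

For straight-line motion qE = qvB, so E = vB.
E = 8100 × 0.59 = 4800 V/m.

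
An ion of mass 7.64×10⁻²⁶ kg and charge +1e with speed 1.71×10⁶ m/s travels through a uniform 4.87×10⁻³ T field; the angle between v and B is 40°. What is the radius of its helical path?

r ≈ 108 m

v⊥ = v sinθ = 1.71×10⁶·sin40° ≈ 1.099×10⁶ m/s.
r = m v⊥/(|q|B) = (7.64×10⁻²⁶)(1.099×10⁶)/((1.602×10⁻¹⁹)(4.87×10⁻³)) ≈ 108 m.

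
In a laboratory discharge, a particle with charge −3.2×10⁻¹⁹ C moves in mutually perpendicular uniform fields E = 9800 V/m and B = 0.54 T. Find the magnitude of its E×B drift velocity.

The steady drift has the magnetic force balancing the electric force, so v_d = E/B.
v_d = 9800/0.54 = 1.8×10⁴ m/s.

v_d ≈ 1.8×10⁴ m/s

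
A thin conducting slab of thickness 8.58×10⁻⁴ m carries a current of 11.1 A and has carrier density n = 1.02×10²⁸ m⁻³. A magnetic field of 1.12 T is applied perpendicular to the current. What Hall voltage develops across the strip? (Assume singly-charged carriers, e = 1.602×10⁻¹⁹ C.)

V_H = IB/(n e t).
V_H = (11.1)(1.12)/((1.02×10²⁸)(1.602×10⁻¹⁹)(8.58×10⁻⁴)) ≈ 8.87×10⁻⁶ V.

V_H ≈ 8.87×10⁻⁶ V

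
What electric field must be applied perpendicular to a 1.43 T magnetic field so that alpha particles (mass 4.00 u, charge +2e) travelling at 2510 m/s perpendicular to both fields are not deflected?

E = 3590 V/m

For straight-line motion qE = qvB, so E = vB.
E = 2510 × 1.43 = 3590 V/m.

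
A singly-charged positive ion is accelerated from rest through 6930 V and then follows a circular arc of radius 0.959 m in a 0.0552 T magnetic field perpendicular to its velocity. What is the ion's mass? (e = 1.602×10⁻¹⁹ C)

Combine |q|V = ½mv² and r = mv/(|q|B): eliminate v to get m = qB²r²/(2V).
m = (1.602×10⁻¹⁹)(0.0552)²(0.959)²/(2·6930) ≈ 3.24×10⁻²⁶ kg.

m ≈ 3.24×10⁻²⁶ kg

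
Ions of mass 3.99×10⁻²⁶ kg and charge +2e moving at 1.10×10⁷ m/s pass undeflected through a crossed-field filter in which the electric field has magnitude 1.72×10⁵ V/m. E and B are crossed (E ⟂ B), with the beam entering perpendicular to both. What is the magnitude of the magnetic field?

B = 0.0156 T

Balance of forces in the selector: qE = qvB ⇒ B = E/v.
B = 1.72×10⁵/1.10×10⁷ = 0.0156 T.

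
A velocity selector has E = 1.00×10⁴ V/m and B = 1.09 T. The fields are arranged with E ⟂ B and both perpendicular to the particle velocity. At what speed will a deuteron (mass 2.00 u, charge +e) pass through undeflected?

v = 9170 m/s

Straight-line motion ⇒ electric and magnetic forces cancel, so E = vB.
v = E/B = 1.00×10⁴/1.09 = 9170 m/s.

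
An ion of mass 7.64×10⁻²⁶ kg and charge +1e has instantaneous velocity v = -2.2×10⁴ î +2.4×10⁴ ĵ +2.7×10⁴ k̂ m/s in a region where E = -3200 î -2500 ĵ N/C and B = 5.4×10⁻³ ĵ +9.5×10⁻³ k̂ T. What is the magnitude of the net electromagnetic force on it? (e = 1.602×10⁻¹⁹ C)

v×B = (82.2, 209, -119) N/C.
E + v×B = (-3120, -2290, -119) N/C.
F = q(E + v×B) = (1.602×10⁻¹⁹ C)·(-3120, -2290, -119) = (-4.99×10⁻¹⁶, -3.67×10⁻¹⁶, -1.90×10⁻¹⁷) N.
|F| = 6.20×10⁻¹⁶ N.

|F| ≈ 6.20×10⁻¹⁶ N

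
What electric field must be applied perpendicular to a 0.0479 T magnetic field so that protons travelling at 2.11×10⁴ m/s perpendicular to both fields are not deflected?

For straight-line motion qE = qvB, so E = vB.
E = 2.11×10⁴ × 0.0479 = 1010 V/m.

E = 1010 V/m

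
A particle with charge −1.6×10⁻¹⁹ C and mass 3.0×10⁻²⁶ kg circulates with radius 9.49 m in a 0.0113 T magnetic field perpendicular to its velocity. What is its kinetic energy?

KE ≈ 3.06×10⁴ eV

v = |q|Br/m, then KE = ½mv² = (qBr)²/(2m).
v = (1.6×10⁻¹⁹)(0.0113)(9.49)/3.0×10⁻²⁶ ≈ 5.719×10⁵ m/s.
KE = ½(3.0×10⁻²⁶)(5.719×10⁵)² ≈ 4.91×10⁻¹⁵ J = 3.06×10⁴ eV.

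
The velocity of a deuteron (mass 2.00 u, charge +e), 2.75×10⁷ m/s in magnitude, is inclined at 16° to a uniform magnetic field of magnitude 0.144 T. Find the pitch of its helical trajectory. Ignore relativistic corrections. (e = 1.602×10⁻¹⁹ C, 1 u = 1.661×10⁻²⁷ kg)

p ≈ 23.9 m

v∥ = v cosθ = 2.75×10⁷·cos16° ≈ 2.643×10⁷ m/s.
T = 2πm/(|q|B) = 2π(3.322×10⁻²⁷)/((1.602×10⁻¹⁹)(0.144)) ≈ 9.048×10⁻⁷ s.
pitch = v∥ T = (2.643×10⁷)(9.048×10⁻⁷) ≈ 23.9 m.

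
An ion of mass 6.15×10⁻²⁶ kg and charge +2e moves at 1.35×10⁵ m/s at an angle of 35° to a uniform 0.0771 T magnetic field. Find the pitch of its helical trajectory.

v∥ = v cosθ = 1.35×10⁵·cos35° ≈ 1.106×10⁵ m/s.
T = 2πm/(|q|B) = 2π(6.15×10⁻²⁶)/((3.204×10⁻¹⁹)(0.0771)) ≈ 1.564×10⁻⁵ s.
pitch = v∥ T = (1.106×10⁵)(1.564×10⁻⁵) ≈ 1.73 m.

p ≈ 1.73 m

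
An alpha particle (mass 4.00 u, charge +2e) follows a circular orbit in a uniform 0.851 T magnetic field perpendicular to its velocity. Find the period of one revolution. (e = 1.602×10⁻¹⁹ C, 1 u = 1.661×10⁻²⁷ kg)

The cyclotron period depends only on m, q, B: T = 2πm/(|q|B).
T = 2π(6.644×10⁻²⁷)/((3.204×10⁻¹⁹)(0.851)) ≈ 1.53×10⁻⁷ s.

T ≈ 1.53×10⁻⁷ s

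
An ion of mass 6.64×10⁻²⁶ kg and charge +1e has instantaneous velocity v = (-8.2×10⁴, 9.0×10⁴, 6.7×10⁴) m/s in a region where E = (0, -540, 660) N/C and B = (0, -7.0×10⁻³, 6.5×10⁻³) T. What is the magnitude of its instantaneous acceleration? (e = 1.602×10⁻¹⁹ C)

|a| ≈ 3.92×10⁹ m/s²

v×B = (1050, 533, 574) N/C.
E + v×B = (1050, -7.00, 1230) N/C.
F = q(E + v×B) = (1.602×10⁻¹⁹ C)·(1050, -7.00, 1230) = (1.69×10⁻¹⁶, -1.12×10⁻¹⁸, 1.98×10⁻¹⁶) N.
|a| = |F|/m = 2.600×10⁻¹⁶/6.64×10⁻²⁶ ≈ 3.92×10⁹ m/s².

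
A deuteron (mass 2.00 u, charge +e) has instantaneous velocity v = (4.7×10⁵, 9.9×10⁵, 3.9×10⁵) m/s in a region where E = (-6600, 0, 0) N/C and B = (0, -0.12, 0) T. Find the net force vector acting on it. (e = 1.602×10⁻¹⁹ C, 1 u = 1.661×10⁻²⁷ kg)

v×B = (4.68×10⁴, 0, -5.64×10⁴) N/C.
E + v×B = (4.02×10⁴, 0, -5.64×10⁴) N/C.
F = q(E + v×B) = (1.602×10⁻¹⁹ C)·(4.02×10⁴, 0, -5.64×10⁴) = (6.44×10⁻¹⁵, 0, -9.04×10⁻¹⁵) N.

F ≈ (6.44×10⁻¹⁵, 0, -9.04×10⁻¹⁵) N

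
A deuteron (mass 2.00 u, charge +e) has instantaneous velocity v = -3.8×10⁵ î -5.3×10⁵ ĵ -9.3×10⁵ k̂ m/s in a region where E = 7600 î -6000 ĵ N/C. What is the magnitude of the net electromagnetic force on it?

|F| ≈ 1.55×10⁻¹⁵ N

Only an electric field acts, so F = qE = (1.602×10⁻¹⁹ C)·(7600, -6000, 0) = (1.22×10⁻¹⁵, -9.61×10⁻¹⁶, 0) N.
|F| = 1.55×10⁻¹⁵ N.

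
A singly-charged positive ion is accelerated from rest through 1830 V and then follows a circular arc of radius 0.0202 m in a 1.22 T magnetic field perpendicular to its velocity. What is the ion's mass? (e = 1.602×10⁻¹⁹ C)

m ≈ 2.66×10⁻²⁶ kg

Combine |q|V = ½mv² and r = mv/(|q|B): eliminate v to get m = qB²r²/(2V).
m = (1.602×10⁻¹⁹)(1.22)²(0.0202)²/(2·1830) ≈ 2.66×10⁻²⁶ kg.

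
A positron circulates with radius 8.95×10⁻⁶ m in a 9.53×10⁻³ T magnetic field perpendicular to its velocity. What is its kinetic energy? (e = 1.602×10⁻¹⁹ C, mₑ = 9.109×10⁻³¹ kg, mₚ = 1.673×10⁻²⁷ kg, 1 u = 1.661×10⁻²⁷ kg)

v = |q|Br/m, then KE = ½mv² = (qBr)²/(2m).
v = (1.602×10⁻¹⁹)(9.53×10⁻³)(8.95×10⁻⁶)/9.109×10⁻³¹ ≈ 1.500×10⁴ m/s.
KE = ½(9.109×10⁻³¹)(1.500×10⁴)² ≈ 1.02×10⁻²² J.

KE ≈ 1.02×10⁻²² J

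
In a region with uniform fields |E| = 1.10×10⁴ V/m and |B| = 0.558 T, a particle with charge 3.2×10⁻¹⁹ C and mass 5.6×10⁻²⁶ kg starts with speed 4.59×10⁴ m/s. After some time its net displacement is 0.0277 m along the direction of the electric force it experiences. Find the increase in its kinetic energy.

The magnetic force is always ⟂ v and does no work; only the electric force changes KE.
ΔKE = F_E · d = |q|E d = (3.2×10⁻¹⁹)(1.10×10⁴)(0.0277) ≈ 9.75×10⁻¹⁷ J.

ΔKE ≈ 9.75×10⁻¹⁷ J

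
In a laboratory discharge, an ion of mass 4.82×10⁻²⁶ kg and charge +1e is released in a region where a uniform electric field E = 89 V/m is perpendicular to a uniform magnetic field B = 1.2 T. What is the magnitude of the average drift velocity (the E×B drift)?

In crossed fields the guiding centre drifts at v_d = |E×B|/B² = E/B, independent of charge and mass.
v_d = 89/1.2 = 74 m/s.

v_d ≈ 74 m/s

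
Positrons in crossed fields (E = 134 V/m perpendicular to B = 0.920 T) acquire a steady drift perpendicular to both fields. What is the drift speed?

v_d ≈ 146 m/s

The steady drift has the magnetic force balancing the electric force, so v_d = E/B.
v_d = 134/0.920 = 146 m/s.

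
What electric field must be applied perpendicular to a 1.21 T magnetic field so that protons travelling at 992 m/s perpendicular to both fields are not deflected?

For straight-line motion qE = qvB, so E = vB.
E = 992 × 1.21 = 1200 V/m.

E = 1200 V/m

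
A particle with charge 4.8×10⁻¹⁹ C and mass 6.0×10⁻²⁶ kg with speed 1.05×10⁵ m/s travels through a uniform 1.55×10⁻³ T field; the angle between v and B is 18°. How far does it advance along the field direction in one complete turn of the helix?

v∥ = v cosθ = 1.05×10⁵·cos18° ≈ 9.986×10⁴ m/s.
T = 2πm/(|q|B) = 2π(6.0×10⁻²⁶)/((4.8×10⁻¹⁹)(1.55×10⁻³)) ≈ 5.067×10⁻⁴ s.
pitch = v∥ T = (9.986×10⁴)(5.067×10⁻⁴) ≈ 50.6 m.

p ≈ 50.6 m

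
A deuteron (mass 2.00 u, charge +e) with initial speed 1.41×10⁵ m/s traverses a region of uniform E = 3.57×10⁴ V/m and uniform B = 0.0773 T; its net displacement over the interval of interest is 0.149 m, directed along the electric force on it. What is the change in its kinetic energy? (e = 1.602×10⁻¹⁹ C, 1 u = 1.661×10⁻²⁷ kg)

The magnetic force is always ⟂ v and does no work; only the electric force changes KE.
ΔKE = F_E · d = |q|E d = (1.602×10⁻¹⁹)(3.57×10⁴)(0.149) ≈ 8.52×10⁻¹⁶ J.

ΔKE ≈ 8.52×10⁻¹⁶ J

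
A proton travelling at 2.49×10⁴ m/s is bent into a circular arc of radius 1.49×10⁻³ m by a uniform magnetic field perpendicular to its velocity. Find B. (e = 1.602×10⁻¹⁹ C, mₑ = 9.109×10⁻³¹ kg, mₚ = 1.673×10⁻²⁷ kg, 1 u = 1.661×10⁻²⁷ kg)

B ≈ 0.175 T

From |q|vB = mv²/r, B = mv/(|q|r).
B = (1.673×10⁻²⁷)(2.49×10⁴)/((1.602×10⁻¹⁹)(1.49×10⁻³)) ≈ 0.175 T.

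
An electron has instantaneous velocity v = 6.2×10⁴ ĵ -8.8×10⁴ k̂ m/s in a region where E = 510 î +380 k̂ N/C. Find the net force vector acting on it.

Only an electric field acts, so F = qE = (−1.602×10⁻¹⁹ C)·(510, 0, 380) = (-8.17×10⁻¹⁷, 0, -6.09×10⁻¹⁷) N.

F ≈ (-8.17×10⁻¹⁷, 0, -6.09×10⁻¹⁷) N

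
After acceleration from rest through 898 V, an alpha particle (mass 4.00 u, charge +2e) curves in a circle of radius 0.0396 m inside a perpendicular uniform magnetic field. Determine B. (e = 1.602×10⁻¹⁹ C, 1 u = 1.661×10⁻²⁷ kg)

B ≈ 0.154 T

v = √(2|q|V/m) = √(2·3.204×10⁻¹⁹·898/6.644×10⁻²⁷) ≈ 2.943×10⁵ m/s.
B = mv/(|q|r) = (6.644×10⁻²⁷)(2.943×10⁵)/((3.204×10⁻¹⁹)(0.0396)) ≈ 0.154 T.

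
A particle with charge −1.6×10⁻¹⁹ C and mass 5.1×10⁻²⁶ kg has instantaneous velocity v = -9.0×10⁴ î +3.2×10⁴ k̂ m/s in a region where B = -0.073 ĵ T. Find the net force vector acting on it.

F ≈ (-3.74×10⁻¹⁶, 0, -1.05×10⁻¹⁵) N

v×B = (2340, 0, 6570) N/C.
F = q v×B = (−1.6×10⁻¹⁹ C)·(2340, 0, 6570) = (-3.74×10⁻¹⁶, 0, -1.05×10⁻¹⁵) N.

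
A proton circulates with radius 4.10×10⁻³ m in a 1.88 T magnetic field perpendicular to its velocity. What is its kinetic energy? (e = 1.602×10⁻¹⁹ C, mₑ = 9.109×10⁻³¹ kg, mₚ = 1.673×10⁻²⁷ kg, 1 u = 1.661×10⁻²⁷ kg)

KE ≈ 2840 eV

v = |q|Br/m, then KE = ½mv² = (qBr)²/(2m).
v = (1.602×10⁻¹⁹)(1.88)(4.10×10⁻³)/1.673×10⁻²⁷ ≈ 7.381×10⁵ m/s.
KE = ½(1.673×10⁻²⁷)(7.381×10⁵)² ≈ 4.56×10⁻¹⁶ J = 2840 eV.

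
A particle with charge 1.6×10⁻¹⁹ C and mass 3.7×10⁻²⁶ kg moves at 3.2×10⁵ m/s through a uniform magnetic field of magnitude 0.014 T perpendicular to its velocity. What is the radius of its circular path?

The magnetic force provides the centripetal force: |q|vB = mv²/r.
r = mv/(|q|B) = (3.7×10⁻²⁶)(3.2×10⁵)/((1.6×10⁻¹⁹)(0.014)) ≈ 5.3 m.

r ≈ 5.3 m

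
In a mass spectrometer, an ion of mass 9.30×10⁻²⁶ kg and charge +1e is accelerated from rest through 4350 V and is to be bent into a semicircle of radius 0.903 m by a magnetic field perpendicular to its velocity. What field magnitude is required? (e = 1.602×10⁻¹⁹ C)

v = √(2|q|V/m) = √(2·1.602×10⁻¹⁹·4350/9.30×10⁻²⁶) ≈ 1.224×10⁵ m/s.
B = mv/(|q|r) = (9.30×10⁻²⁶)(1.224×10⁵)/((1.602×10⁻¹⁹)(0.903)) ≈ 0.0787 T.

B ≈ 0.0787 T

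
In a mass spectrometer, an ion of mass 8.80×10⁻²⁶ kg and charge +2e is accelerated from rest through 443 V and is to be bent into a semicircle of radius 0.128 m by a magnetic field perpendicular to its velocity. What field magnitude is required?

v = √(2|q|V/m) = √(2·3.204×10⁻¹⁹·443/8.80×10⁻²⁶) ≈ 5.680×10⁴ m/s.
B = mv/(|q|r) = (8.80×10⁻²⁶)(5.680×10⁴)/((3.204×10⁻¹⁹)(0.128)) ≈ 0.122 T.

B ≈ 0.122 T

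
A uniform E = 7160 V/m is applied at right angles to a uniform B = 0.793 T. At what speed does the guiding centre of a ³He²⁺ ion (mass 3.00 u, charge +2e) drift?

v_d ≈ 9030 m/s

In crossed fields the guiding centre drifts at v_d = |E×B|/B² = E/B, independent of charge and mass.
v_d = 7160/0.793 = 9030 m/s.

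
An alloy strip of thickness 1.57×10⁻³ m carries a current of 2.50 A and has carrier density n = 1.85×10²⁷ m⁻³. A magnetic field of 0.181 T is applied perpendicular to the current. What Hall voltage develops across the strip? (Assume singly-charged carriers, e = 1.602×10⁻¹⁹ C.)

V_H ≈ 9.72×10⁻⁷ V

V_H = IB/(n e t).
V_H = (2.50)(0.181)/((1.85×10²⁷)(1.602×10⁻¹⁹)(1.57×10⁻³)) ≈ 9.72×10⁻⁷ V.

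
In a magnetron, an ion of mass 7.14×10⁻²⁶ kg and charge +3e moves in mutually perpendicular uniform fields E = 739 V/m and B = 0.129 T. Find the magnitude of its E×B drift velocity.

v_d ≈ 5730 m/s

The steady drift has the magnetic force balancing the electric force, so v_d = E/B.
v_d = 739/0.129 = 5730 m/s.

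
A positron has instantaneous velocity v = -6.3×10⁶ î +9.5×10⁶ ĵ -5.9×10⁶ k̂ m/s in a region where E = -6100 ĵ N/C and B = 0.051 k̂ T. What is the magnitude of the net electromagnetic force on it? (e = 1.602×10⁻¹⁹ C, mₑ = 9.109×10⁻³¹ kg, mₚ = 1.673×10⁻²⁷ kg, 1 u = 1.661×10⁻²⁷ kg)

v×B = (4.84×10⁵, 3.21×10⁵, 0) N/C.
E + v×B = (4.84×10⁵, 3.15×10⁵, 0) N/C.
F = q(E + v×B) = (1.602×10⁻¹⁹ C)·(4.84×10⁵, 3.15×10⁵, 0) = (7.76×10⁻¹⁴, 5.05×10⁻¹⁴, 0) N.
|F| = 9.26×10⁻¹⁴ N.

|F| ≈ 9.26×10⁻¹⁴ N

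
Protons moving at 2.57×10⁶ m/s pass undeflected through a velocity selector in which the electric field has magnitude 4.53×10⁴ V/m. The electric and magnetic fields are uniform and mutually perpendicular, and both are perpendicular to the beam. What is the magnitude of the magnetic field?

Balance of forces in the selector: qE = qvB ⇒ B = E/v.
B = 4.53×10⁴/2.57×10⁶ = 0.0176 T.

B = 0.0176 T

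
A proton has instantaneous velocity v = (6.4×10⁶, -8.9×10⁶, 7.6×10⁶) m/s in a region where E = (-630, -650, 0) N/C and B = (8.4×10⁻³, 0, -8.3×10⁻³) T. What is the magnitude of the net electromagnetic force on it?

|F| ≈ 2.51×10⁻¹⁴ N

v×B = (7.39×10⁴, 1.17×10⁵, 7.48×10⁴) N/C.
E + v×B = (7.32×10⁴, 1.16×10⁵, 7.48×10⁴) N/C.
F = q(E + v×B) = (1.602×10⁻¹⁹ C)·(7.32×10⁴, 1.16×10⁵, 7.48×10⁴) = (1.17×10⁻¹⁴, 1.86×10⁻¹⁴, 1.20×10⁻¹⁴) N.
|F| = 2.51×10⁻¹⁴ N.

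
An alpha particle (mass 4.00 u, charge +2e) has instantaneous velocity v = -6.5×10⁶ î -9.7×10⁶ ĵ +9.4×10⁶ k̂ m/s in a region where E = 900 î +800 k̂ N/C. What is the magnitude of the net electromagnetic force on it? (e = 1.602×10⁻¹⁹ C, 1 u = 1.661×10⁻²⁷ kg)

Only an electric field acts, so F = qE = (3.204×10⁻¹⁹ C)·(900, 0, 800) = (2.88×10⁻¹⁶, 0, 2.56×10⁻¹⁶) N.
|F| = 3.86×10⁻¹⁶ N.

|F| ≈ 3.86×10⁻¹⁶ N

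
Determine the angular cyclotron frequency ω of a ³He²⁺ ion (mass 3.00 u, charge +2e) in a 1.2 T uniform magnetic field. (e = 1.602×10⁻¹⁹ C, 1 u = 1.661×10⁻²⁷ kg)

ω = |q|B/m.
ω = (3.204×10⁻¹⁹)(1.2)/4.983×10⁻²⁷ ≈ 7.7×10⁷ rad/s.

ω ≈ 7.7×10⁷ rad/s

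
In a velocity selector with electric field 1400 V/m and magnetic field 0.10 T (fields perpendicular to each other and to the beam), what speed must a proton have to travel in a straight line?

v = 1.4×10⁴ m/s

For undeflected motion the electric and magnetic forces balance: qE = qvB.
v = E/B = 1400/0.10 = 1.4×10⁴ m/s.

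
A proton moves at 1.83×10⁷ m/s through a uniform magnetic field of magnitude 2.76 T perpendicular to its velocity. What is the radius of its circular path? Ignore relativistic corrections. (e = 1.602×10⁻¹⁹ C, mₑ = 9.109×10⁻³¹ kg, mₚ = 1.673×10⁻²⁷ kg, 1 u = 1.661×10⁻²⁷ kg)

r ≈ 0.0692 m

The magnetic force provides the centripetal force: |q|vB = mv²/r.
r = mv/(|q|B) = (1.673×10⁻²⁷)(1.83×10⁷)/((1.602×10⁻¹⁹)(2.76)) ≈ 0.0692 m.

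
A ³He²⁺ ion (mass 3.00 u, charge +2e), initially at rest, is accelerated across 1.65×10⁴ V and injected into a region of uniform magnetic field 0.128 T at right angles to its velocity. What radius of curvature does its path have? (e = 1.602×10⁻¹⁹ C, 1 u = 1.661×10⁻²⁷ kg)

Acceleration: |q|V = ½mv² ⇒ v = √(2|q|V/m) = √(2·3.204×10⁻¹⁹·1.65×10⁴/4.983×10⁻²⁷) ≈ 1.457×10⁶ m/s.
In the field: r = mv/(|q|B) = (4.983×10⁻²⁷)(1.457×10⁶)/((3.204×10⁻¹⁹)(0.128)) ≈ 0.177 m.

r ≈ 0.177 m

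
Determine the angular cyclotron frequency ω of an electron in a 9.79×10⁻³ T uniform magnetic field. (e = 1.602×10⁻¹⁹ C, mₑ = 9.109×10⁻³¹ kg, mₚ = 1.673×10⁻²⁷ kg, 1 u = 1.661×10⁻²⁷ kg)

ω = |q|B/m.
ω = (1.602×10⁻¹⁹)(9.79×10⁻³)/9.109×10⁻³¹ ≈ 1.72×10⁹ rad/s.

ω ≈ 1.72×10⁹ rad/s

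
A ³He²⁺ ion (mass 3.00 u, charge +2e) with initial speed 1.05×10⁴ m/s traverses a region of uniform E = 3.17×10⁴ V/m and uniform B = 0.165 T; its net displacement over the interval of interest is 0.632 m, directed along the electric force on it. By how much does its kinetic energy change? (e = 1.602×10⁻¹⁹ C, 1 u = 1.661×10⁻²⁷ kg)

The magnetic force is always ⟂ v and does no work; only the electric force changes KE.
ΔKE = F_E · d = |q|E d = (3.204×10⁻¹⁹)(3.17×10⁴)(0.632) ≈ 6.42×10⁻¹⁵ J.

ΔKE ≈ 6.42×10⁻¹⁵ J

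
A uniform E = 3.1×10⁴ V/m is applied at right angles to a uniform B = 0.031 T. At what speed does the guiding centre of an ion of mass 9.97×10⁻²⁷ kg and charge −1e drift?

The steady drift has the magnetic force balancing the electric force, so v_d = E/B.
v_d = 3.1×10⁴/0.031 = 1.0×10⁶ m/s.

v_d ≈ 1.0×10⁶ m/s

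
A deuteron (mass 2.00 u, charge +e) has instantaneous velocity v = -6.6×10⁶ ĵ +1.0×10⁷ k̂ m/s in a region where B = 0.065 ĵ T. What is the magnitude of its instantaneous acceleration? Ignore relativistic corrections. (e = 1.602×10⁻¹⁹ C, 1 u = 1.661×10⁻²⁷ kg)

|a| ≈ 3.13×10¹³ m/s²

v×B = (-6.50×10⁵, 0, 0) N/C.
F = q v×B = (1.602×10⁻¹⁹ C)·(-6.50×10⁵, 0, 0) = (-1.04×10⁻¹³, 0, 0) N.
|a| = |F|/m = 1.041×10⁻¹³/3.322×10⁻²⁷ ≈ 3.13×10¹³ m/s².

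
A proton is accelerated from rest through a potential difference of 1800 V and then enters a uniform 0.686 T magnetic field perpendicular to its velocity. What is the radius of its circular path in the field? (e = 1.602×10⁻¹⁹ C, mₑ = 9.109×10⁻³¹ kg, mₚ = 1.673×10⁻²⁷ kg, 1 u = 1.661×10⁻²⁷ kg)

r ≈ 8.94×10⁻³ m

Acceleration: |q|V = ½mv² ⇒ v = √(2|q|V/m) = √(2·1.602×10⁻¹⁹·1800/1.673×10⁻²⁷) ≈ 5.871×10⁵ m/s.
In the field: r = mv/(|q|B) = (1.673×10⁻²⁷)(5.871×10⁵)/((1.602×10⁻¹⁹)(0.686)) ≈ 8.94×10⁻³ m.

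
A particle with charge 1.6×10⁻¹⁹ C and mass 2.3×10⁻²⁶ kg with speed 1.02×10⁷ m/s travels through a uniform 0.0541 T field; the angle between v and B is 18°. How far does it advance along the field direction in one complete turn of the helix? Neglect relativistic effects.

p ≈ 162 m

v∥ = v cosθ = 1.02×10⁷·cos18° ≈ 9.701×10⁶ m/s.
T = 2πm/(|q|B) = 2π(2.3×10⁻²⁶)/((1.6×10⁻¹⁹)(0.0541)) ≈ 1.670×10⁻⁵ s.
pitch = v∥ T = (9.701×10⁶)(1.670×10⁻⁵) ≈ 162 m.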